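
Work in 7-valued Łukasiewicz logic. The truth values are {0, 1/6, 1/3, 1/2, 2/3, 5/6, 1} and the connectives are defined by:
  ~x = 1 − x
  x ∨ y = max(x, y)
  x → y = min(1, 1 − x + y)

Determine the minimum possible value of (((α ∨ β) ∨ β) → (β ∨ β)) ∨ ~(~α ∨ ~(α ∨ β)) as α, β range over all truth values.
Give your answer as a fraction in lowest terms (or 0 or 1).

Take α = 1/2, β = 0:
α ∨ β = 1/2 ∨ 0 = 1/2
(α ∨ β) ∨ β = 1/2 ∨ 0 = 1/2
β ∨ β = 0 ∨ 0 = 0
((α ∨ β) ∨ β) → (β ∨ β) = 1/2 → 0 = 1/2
~α = ~1/2 = 1/2
α ∨ β = 1/2 ∨ 0 = 1/2
~(α ∨ β) = ~1/2 = 1/2
~α ∨ ~(α ∨ β) = 1/2 ∨ 1/2 = 1/2
~(~α ∨ ~(α ∨ β)) = ~1/2 = 1/2
(((α ∨ β) ∨ β) → (β ∨ β)) ∨ ~(~α ∨ ~(α ∨ β)) = 1/2 ∨ 1/2 = 1/2
No assignment yields a value below 1/2, so this is the minimum.

1/2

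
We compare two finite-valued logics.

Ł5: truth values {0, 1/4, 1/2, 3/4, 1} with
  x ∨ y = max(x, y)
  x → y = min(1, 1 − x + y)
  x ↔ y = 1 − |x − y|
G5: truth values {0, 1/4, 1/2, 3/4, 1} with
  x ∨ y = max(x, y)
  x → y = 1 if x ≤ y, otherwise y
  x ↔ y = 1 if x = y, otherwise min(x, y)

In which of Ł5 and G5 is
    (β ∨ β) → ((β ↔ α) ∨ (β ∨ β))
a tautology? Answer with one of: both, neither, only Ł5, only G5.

both

In Ł5: every assignment gives 1 — tautology.
In G5: every assignment gives 1 — tautology.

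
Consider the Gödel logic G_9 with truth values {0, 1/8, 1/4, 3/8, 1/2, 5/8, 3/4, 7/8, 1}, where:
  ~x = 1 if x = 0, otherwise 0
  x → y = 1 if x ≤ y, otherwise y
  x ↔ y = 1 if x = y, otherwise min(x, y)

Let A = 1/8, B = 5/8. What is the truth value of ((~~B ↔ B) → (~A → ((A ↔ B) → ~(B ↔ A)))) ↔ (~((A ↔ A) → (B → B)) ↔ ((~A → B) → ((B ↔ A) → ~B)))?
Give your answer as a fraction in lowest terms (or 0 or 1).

~B = ~5/8 = 0
~~B = ~0 = 1
~~B ↔ B = 1 ↔ 5/8 = 5/8
~A = ~1/8 = 0
A ↔ B = 1/8 ↔ 5/8 = 1/8
B ↔ A = 5/8 ↔ 1/8 = 1/8
~(B ↔ A) = ~1/8 = 0
(A ↔ B) → ~(B ↔ A) = 1/8 → 0 = 0
~A → ((A ↔ B) → ~(B ↔ A)) = 0 → 0 = 1
(~~B ↔ B) → (~A → ((A ↔ B) → ~(B ↔ A))) = 5/8 → 1 = 1
A ↔ A = 1/8 ↔ 1/8 = 1
B → B = 5/8 → 5/8 = 1
(A ↔ A) → (B → B) = 1 → 1 = 1
~((A ↔ A) → (B → B)) = ~1 = 0
~A = ~1/8 = 0
~A → B = 0 → 5/8 = 1
B ↔ A = 5/8 ↔ 1/8 = 1/8
~B = ~5/8 = 0
(B ↔ A) → ~B = 1/8 → 0 = 0
(~A → B) → ((B ↔ A) → ~B) = 1 → 0 = 0
~((A ↔ A) → (B → B)) ↔ ((~A → B) → ((B ↔ A) → ~B)) = 0 ↔ 0 = 1
((~~B ↔ B) → (~A → ((A ↔ B) → ~(B ↔ A)))) ↔ (~((A ↔ A) → (B → B)) ↔ ((~A → B) → ((B ↔ A) → ~B))) = 1 ↔ 1 = 1

1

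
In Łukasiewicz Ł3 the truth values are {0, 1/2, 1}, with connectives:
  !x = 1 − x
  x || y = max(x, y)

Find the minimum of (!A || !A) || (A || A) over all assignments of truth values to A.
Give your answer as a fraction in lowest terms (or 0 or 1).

1/2

Take A = 1/2:
!A = !1/2 = 1/2
!A = !1/2 = 1/2
!A || !A = 1/2 || 1/2 = 1/2
A || A = 1/2 || 1/2 = 1/2
(!A || !A) || (A || A) = 1/2 || 1/2 = 1/2
No assignment yields a value below 1/2, so this is the minimum.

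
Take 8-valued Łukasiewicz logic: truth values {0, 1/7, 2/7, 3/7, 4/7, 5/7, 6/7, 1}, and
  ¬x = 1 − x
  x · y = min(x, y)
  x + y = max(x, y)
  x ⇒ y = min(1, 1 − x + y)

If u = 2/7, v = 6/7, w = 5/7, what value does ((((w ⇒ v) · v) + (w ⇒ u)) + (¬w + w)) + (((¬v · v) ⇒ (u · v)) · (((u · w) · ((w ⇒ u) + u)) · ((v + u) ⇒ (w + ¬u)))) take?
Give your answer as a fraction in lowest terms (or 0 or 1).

w ⇒ v = 5/7 ⇒ 6/7 = 1
(w ⇒ v) · v = 1 · 6/7 = 6/7
w ⇒ u = 5/7 ⇒ 2/7 = 4/7
((w ⇒ v) · v) + (w ⇒ u) = 6/7 + 4/7 = 6/7
¬w = ¬5/7 = 2/7
¬w + w = 2/7 + 5/7 = 5/7
(((w ⇒ v) · v) + (w ⇒ u)) + (¬w + w) = 6/7 + 5/7 = 6/7
¬v = ¬6/7 = 1/7
¬v · v = 1/7 · 6/7 = 1/7
u · v = 2/7 · 6/7 = 2/7
(¬v · v) ⇒ (u · v) = 1/7 ⇒ 2/7 = 1
u · w = 2/7 · 5/7 = 2/7
w ⇒ u = 5/7 ⇒ 2/7 = 4/7
(w ⇒ u) + u = 4/7 + 2/7 = 4/7
(u · w) · ((w ⇒ u) + u) = 2/7 · 4/7 = 2/7
v + u = 6/7 + 2/7 = 6/7
¬u = ¬2/7 = 5/7
w + ¬u = 5/7 + 5/7 = 5/7
(v + u) ⇒ (w + ¬u) = 6/7 ⇒ 5/7 = 6/7
((u · w) · ((w ⇒ u) + u)) · ((v + u) ⇒ (w + ¬u)) = 2/7 · 6/7 = 2/7
((¬v · v) ⇒ (u · v)) · (((u · w) · ((w ⇒ u) + u)) · ((v + u) ⇒ (w + ¬u))) = 1 · 2/7 = 2/7
((((w ⇒ v) · v) + (w ⇒ u)) + (¬w + w)) + (((¬v · v) ⇒ (u · v)) · (((u · w) · ((w ⇒ u) + u)) · ((v + u) ⇒ (w + ¬u)))) = 6/7 + 2/7 = 6/7

6/7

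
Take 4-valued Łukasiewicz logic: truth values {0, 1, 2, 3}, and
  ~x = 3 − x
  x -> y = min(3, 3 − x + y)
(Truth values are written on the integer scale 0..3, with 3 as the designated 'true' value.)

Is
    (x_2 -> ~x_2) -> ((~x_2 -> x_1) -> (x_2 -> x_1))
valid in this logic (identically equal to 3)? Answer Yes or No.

Yes

x_1 = 0, x_2 = 0 ↦ 3
x_1 = 0, x_2 = 1 ↦ 3
x_1 = 0, x_2 = 2 ↦ 3
x_1 = 0, x_2 = 3 ↦ 3
x_1 = 1, x_2 = 0 ↦ 3
x_1 = 1, x_2 = 1 ↦ 3
x_1 = 1, x_2 = 2 ↦ 3
x_1 = 1, x_2 = 3 ↦ 3
x_1 = 2, x_2 = 0 ↦ 3
x_1 = 2, x_2 = 1 ↦ 3
x_1 = 2, x_2 = 2 ↦ 3
x_1 = 2, x_2 = 3 ↦ 3
x_1 = 3, x_2 = 0 ↦ 3
x_1 = 3, x_2 = 1 ↦ 3
x_1 = 3, x_2 = 2 ↦ 3
x_1 = 3, x_2 = 3 ↦ 3
Every assignment gives a value ≥ 3.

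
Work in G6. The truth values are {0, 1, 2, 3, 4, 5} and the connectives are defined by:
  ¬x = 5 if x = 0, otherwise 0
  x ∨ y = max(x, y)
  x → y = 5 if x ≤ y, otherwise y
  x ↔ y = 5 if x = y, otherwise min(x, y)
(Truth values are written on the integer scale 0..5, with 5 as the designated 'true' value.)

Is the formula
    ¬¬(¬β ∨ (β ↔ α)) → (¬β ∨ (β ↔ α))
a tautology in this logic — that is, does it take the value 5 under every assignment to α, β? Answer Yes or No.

No

Counterexample: take α = 1, β = 2.
¬β = ¬2 = 0
β ↔ α = 2 ↔ 1 = 1
¬β ∨ (β ↔ α) = 0 ∨ 1 = 1
¬(¬β ∨ (β ↔ α)) = ¬1 = 0
¬¬(¬β ∨ (β ↔ α)) = ¬0 = 5
¬¬(¬β ∨ (β ↔ α)) → (¬β ∨ (β ↔ α)) = 5 → 1 = 1
This gives 1 ≠ 5.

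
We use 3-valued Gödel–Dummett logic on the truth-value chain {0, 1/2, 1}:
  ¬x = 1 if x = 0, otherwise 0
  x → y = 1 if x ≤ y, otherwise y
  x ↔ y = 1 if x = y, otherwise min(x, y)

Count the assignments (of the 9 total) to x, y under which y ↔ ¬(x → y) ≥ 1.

1

x = 0, y = 0 ↦ 1  ≥
x = 0, y = 1/2 ↦ 0  <
x = 0, y = 1 ↦ 0  <
x = 1/2, y = 0 ↦ 0  <
x = 1/2, y = 1/2 ↦ 0  <
x = 1/2, y = 1 ↦ 0  <
x = 1, y = 0 ↦ 0  <
x = 1, y = 1/2 ↦ 0  <
x = 1, y = 1 ↦ 0  <
So 1 of the 9 assignments meets the threshold.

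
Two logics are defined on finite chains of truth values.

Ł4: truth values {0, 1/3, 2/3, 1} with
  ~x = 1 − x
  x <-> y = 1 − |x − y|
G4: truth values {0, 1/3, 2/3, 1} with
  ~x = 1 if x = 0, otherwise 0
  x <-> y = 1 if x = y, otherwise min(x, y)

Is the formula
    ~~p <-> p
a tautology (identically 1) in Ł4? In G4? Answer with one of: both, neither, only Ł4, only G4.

only Ł4

In Ł4: every assignment gives 1 — tautology.
In G4: at p = 1/3 the value is 1/3 — not a tautology.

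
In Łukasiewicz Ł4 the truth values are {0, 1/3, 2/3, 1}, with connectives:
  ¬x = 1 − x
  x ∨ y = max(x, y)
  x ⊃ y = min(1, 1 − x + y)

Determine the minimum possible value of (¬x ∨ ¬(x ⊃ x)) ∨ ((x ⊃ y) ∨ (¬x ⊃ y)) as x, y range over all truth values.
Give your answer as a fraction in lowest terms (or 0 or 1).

2/3

Take x = 1/3, y = 0:
¬x = ¬1/3 = 2/3
x ⊃ x = 1/3 ⊃ 1/3 = 1
¬(x ⊃ x) = ¬1 = 0
¬x ∨ ¬(x ⊃ x) = 2/3 ∨ 0 = 2/3
x ⊃ y = 1/3 ⊃ 0 = 2/3
¬x = ¬1/3 = 2/3
¬x ⊃ y = 2/3 ⊃ 0 = 1/3
(x ⊃ y) ∨ (¬x ⊃ y) = 2/3 ∨ 1/3 = 2/3
(¬x ∨ ¬(x ⊃ x)) ∨ ((x ⊃ y) ∨ (¬x ⊃ y)) = 2/3 ∨ 2/3 = 2/3
No assignment yields a value below 2/3, so this is the minimum.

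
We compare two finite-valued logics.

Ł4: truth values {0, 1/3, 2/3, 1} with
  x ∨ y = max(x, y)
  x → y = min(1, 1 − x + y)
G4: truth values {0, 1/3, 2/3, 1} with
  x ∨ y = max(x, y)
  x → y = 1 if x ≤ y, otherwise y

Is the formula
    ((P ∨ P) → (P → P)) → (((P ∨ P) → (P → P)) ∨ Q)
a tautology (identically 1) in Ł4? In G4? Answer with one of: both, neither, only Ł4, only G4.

both

In Ł4: every assignment gives 1 — tautology.
In G4: every assignment gives 1 — tautology.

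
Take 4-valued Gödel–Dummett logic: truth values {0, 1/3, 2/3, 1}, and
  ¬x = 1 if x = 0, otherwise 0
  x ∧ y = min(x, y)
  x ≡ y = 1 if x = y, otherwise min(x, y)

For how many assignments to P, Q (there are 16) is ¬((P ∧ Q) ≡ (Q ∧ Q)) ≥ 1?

P = 0, Q = 0 ↦ 0  <
P = 0, Q = 1/3 ↦ 1  ≥
P = 0, Q = 2/3 ↦ 1  ≥
P = 0, Q = 1 ↦ 1  ≥
P = 1/3, Q = 0 ↦ 0  <
P = 1/3, Q = 1/3 ↦ 0  <
P = 1/3, Q = 2/3 ↦ 0  <
P = 1/3, Q = 1 ↦ 0  <
P = 2/3, Q = 0 ↦ 0  <
P = 2/3, Q = 1/3 ↦ 0  <
P = 2/3, Q = 2/3 ↦ 0  <
P = 2/3, Q = 1 ↦ 0  <
P = 1, Q = 0 ↦ 0  <
P = 1, Q = 1/3 ↦ 0  <
P = 1, Q = 2/3 ↦ 0  <
P = 1, Q = 1 ↦ 0  <
So 3 of the 16 assignments meet the threshold.

3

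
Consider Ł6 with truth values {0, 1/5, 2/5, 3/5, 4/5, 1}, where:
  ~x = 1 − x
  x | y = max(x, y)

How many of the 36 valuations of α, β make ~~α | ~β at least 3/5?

27

value 1: 11 assignments (counts)
value 4/5: 9 assignments (counts)
value 3/5: 7 assignments (counts)
value 2/5: 5 assignments
value 1/5: 3 assignments
value 0: 1 assignment
So 27 of the 36 assignments meet the threshold.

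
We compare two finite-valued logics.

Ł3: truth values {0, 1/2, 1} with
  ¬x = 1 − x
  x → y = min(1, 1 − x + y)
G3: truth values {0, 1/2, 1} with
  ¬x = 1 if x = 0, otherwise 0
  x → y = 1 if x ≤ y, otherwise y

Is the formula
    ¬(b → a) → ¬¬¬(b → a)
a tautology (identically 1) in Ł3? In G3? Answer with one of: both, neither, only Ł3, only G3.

In Ł3: every assignment gives 1 — tautology.
In G3: every assignment gives 1 — tautology.

both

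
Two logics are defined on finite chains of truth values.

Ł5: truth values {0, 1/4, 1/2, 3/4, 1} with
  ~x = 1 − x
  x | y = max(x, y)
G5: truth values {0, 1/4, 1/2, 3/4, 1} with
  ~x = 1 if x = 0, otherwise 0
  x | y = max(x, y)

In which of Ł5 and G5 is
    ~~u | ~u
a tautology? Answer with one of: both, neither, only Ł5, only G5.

only G5

In Ł5: at u = 1/4 the value is 3/4 — not a tautology.
In G5: every assignment gives 1 — tautology.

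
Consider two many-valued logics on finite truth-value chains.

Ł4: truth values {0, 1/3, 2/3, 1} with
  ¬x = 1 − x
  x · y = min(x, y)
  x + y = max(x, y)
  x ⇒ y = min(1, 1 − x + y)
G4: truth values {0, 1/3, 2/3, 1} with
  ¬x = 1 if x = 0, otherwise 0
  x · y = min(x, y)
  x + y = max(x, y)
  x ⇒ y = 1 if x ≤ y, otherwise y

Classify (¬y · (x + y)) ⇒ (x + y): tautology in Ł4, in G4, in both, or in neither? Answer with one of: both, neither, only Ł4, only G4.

both

In Ł4: every assignment gives 1 — tautology.
In G4: every assignment gives 1 — tautology.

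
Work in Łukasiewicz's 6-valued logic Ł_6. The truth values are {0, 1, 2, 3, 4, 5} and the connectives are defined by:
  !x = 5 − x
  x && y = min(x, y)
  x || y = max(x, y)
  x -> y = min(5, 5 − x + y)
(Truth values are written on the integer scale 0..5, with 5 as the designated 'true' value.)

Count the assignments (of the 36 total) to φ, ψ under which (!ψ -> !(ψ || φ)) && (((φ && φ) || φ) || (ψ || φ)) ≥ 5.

6

value 5: 6 assignments (counts)
value 4: 7 assignments
value 3: 8 assignments
value 2: 8 assignments
value 1: 5 assignments
value 0: 2 assignments
So 6 of the 36 assignments meet the threshold.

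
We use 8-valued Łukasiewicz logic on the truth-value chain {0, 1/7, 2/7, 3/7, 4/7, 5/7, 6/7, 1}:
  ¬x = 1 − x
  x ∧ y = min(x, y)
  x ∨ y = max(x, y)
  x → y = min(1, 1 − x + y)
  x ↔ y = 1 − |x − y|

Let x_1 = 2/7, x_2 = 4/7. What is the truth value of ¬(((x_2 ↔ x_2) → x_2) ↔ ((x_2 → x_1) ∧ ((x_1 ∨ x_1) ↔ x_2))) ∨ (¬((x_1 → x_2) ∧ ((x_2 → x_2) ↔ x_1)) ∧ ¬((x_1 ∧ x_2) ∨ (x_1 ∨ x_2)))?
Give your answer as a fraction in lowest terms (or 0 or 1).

3/7

x_2 ↔ x_2 = 4/7 ↔ 4/7 = 1
(x_2 ↔ x_2) → x_2 = 1 → 4/7 = 4/7
x_2 → x_1 = 4/7 → 2/7 = 5/7
x_1 ∨ x_1 = 2/7 ∨ 2/7 = 2/7
(x_1 ∨ x_1) ↔ x_2 = 2/7 ↔ 4/7 = 5/7
(x_2 → x_1) ∧ ((x_1 ∨ x_1) ↔ x_2) = 5/7 ∧ 5/7 = 5/7
((x_2 ↔ x_2) → x_2) ↔ ((x_2 → x_1) ∧ ((x_1 ∨ x_1) ↔ x_2)) = 4/7 ↔ 5/7 = 6/7
¬(((x_2 ↔ x_2) → x_2) ↔ ((x_2 → x_1) ∧ ((x_1 ∨ x_1) ↔ x_2))) = ¬6/7 = 1/7
x_1 → x_2 = 2/7 → 4/7 = 1
x_2 → x_2 = 4/7 → 4/7 = 1
(x_2 → x_2) ↔ x_1 = 1 ↔ 2/7 = 2/7
(x_1 → x_2) ∧ ((x_2 → x_2) ↔ x_1) = 1 ∧ 2/7 = 2/7
¬((x_1 → x_2) ∧ ((x_2 → x_2) ↔ x_1)) = ¬2/7 = 5/7
x_1 ∧ x_2 = 2/7 ∧ 4/7 = 2/7
x_1 ∨ x_2 = 2/7 ∨ 4/7 = 4/7
(x_1 ∧ x_2) ∨ (x_1 ∨ x_2) = 2/7 ∨ 4/7 = 4/7
¬((x_1 ∧ x_2) ∨ (x_1 ∨ x_2)) = ¬4/7 = 3/7
¬((x_1 → x_2) ∧ ((x_2 → x_2) ↔ x_1)) ∧ ¬((x_1 ∧ x_2) ∨ (x_1 ∨ x_2)) = 5/7 ∧ 3/7 = 3/7
¬(((x_2 ↔ x_2) → x_2) ↔ ((x_2 → x_1) ∧ ((x_1 ∨ x_1) ↔ x_2))) ∨ (¬((x_1 → x_2) ∧ ((x_2 → x_2) ↔ x_1)) ∧ ¬((x_1 ∧ x_2) ∨ (x_1 ∨ x_2))) = 1/7 ∨ 3/7 = 3/7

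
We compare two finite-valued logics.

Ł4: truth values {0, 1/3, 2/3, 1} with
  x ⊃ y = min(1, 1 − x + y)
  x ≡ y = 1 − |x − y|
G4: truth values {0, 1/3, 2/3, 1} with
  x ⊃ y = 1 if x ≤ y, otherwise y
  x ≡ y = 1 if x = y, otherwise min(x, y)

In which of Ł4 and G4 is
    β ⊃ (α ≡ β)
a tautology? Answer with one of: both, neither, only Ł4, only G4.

neither

In Ł4: at α = 0, β = 2/3 the value is 2/3 — not a tautology.
In G4: at α = 0, β = 1/3 the value is 0 — not a tautology.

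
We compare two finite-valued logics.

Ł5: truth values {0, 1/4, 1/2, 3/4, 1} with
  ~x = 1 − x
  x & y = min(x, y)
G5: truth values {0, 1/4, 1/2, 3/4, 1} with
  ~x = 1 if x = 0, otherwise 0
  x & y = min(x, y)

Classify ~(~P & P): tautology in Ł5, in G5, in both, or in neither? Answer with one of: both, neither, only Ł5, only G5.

only G5

In Ł5: at P = 1/4 the value is 3/4 — not a tautology.
In G5: every assignment gives 1 — tautology.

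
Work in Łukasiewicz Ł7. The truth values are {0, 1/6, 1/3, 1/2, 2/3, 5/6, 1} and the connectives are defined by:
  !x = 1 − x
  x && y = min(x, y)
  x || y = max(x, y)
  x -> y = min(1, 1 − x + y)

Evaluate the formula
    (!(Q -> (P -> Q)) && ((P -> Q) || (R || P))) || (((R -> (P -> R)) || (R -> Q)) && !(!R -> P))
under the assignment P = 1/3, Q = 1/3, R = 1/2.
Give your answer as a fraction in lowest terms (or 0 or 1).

1/6

P -> Q = 1/3 -> 1/3 = 1
Q -> (P -> Q) = 1/3 -> 1 = 1
!(Q -> (P -> Q)) = !1 = 0
P -> Q = 1/3 -> 1/3 = 1
R || P = 1/2 || 1/3 = 1/2
(P -> Q) || (R || P) = 1 || 1/2 = 1
!(Q -> (P -> Q)) && ((P -> Q) || (R || P)) = 0 && 1 = 0
P -> R = 1/3 -> 1/2 = 1
R -> (P -> R) = 1/2 -> 1 = 1
R -> Q = 1/2 -> 1/3 = 5/6
(R -> (P -> R)) || (R -> Q) = 1 || 5/6 = 1
!R = !1/2 = 1/2
!R -> P = 1/2 -> 1/3 = 5/6
!(!R -> P) = !5/6 = 1/6
((R -> (P -> R)) || (R -> Q)) && !(!R -> P) = 1 && 1/6 = 1/6
(!(Q -> (P -> Q)) && ((P -> Q) || (R || P))) || (((R -> (P -> R)) || (R -> Q)) && !(!R -> P)) = 0 || 1/6 = 1/6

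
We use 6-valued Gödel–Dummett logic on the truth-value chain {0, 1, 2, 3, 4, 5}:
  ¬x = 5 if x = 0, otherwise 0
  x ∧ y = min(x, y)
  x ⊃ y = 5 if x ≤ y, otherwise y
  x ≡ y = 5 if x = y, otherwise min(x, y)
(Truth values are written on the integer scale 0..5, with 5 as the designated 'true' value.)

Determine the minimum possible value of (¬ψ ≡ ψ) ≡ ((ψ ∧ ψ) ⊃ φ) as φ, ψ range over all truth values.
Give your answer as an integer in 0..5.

Take φ = 0, ψ = 0:
¬ψ = ¬0 = 5
¬ψ ≡ ψ = 5 ≡ 0 = 0
ψ ∧ ψ = 0 ∧ 0 = 0
(ψ ∧ ψ) ⊃ φ = 0 ⊃ 0 = 5
(¬ψ ≡ ψ) ≡ ((ψ ∧ ψ) ⊃ φ) = 0 ≡ 5 = 0
No assignment yields a value below 0, so this is the minimum.

0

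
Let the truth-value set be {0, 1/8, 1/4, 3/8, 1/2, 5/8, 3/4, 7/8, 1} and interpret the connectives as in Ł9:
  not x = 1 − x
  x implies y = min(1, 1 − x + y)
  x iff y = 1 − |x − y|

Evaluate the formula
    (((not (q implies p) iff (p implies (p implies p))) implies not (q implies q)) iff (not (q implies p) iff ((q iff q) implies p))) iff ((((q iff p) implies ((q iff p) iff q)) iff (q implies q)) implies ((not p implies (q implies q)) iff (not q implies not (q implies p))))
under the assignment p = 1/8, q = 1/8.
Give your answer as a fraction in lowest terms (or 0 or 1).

q implies p = 1/8 implies 1/8 = 1
not (q implies p) = not 1 = 0
p implies p = 1/8 implies 1/8 = 1
p implies (p implies p) = 1/8 implies 1 = 1
not (q implies p) iff (p implies (p implies p)) = 0 iff 1 = 0
q implies q = 1/8 implies 1/8 = 1
not (q implies q) = not 1 = 0
(not (q implies p) iff (p implies (p implies p))) implies not (q implies q) = 0 implies 0 = 1
q implies p = 1/8 implies 1/8 = 1
not (q implies p) = not 1 = 0
q iff q = 1/8 iff 1/8 = 1
(q iff q) implies p = 1 implies 1/8 = 1/8
not (q implies p) iff ((q iff q) implies p) = 0 iff 1/8 = 7/8
((not (q implies p) iff (p implies (p implies p))) implies not (q implies q)) iff (not (q implies p) iff ((q iff q) implies p)) = 1 iff 7/8 = 7/8
q iff p = 1/8 iff 1/8 = 1
q iff p = 1/8 iff 1/8 = 1
(q iff p) iff q = 1 iff 1/8 = 1/8
(q iff p) implies ((q iff p) iff q) = 1 implies 1/8 = 1/8
q implies q = 1/8 implies 1/8 = 1
((q iff p) implies ((q iff p) iff q)) iff (q implies q) = 1/8 iff 1 = 1/8
not p = not 1/8 = 7/8
q implies q = 1/8 implies 1/8 = 1
not p implies (q implies q) = 7/8 implies 1 = 1
not q = not 1/8 = 7/8
q implies p = 1/8 implies 1/8 = 1
not (q implies p) = not 1 = 0
not q implies not (q implies p) = 7/8 implies 0 = 1/8
(not p implies (q implies q)) iff (not q implies not (q implies p)) = 1 iff 1/8 = 1/8
(((q iff p) implies ((q iff p) iff q)) iff (q implies q)) implies ((not p implies (q implies q)) iff (not q implies not (q implies p))) = 1/8 implies 1/8 = 1
(((not (q implies p) iff (p implies (p implies p))) implies not (q implies q)) iff (not (q implies p) iff ((q iff q) implies p))) iff ((((q iff p) implies ((q iff p) iff q)) iff (q implies q)) implies ((not p implies (q implies q)) iff (not q implies not (q implies p)))) = 7/8 iff 1 = 7/8

7/8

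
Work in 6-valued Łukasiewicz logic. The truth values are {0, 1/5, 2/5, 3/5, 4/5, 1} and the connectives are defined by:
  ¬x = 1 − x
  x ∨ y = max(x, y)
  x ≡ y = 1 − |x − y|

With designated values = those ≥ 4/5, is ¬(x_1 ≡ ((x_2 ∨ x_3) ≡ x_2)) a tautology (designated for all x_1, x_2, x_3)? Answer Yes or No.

No

Counterexample: take x_1 = 0, x_2 = 0, x_3 = 2/5.
x_2 ∨ x_3 = 0 ∨ 2/5 = 2/5
(x_2 ∨ x_3) ≡ x_2 = 2/5 ≡ 0 = 3/5
x_1 ≡ ((x_2 ∨ x_3) ≡ x_2) = 0 ≡ 3/5 = 2/5
¬(x_1 ≡ ((x_2 ∨ x_3) ≡ x_2)) = ¬2/5 = 3/5
This gives 3/5, which is below 4/5.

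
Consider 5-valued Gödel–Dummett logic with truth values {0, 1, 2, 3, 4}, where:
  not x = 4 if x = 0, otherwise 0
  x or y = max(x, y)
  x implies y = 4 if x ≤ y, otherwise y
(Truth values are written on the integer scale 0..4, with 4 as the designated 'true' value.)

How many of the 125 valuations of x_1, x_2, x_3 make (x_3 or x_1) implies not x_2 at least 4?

29

value 4: 29 assignments (counts)
value 0: 96 assignments
So 29 of the 125 assignments meet the threshold.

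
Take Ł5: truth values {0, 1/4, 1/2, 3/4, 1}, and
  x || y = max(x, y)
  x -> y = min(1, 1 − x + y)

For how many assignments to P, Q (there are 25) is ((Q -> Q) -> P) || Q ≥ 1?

9

value 1: 9 assignments (counts)
value 3/4: 7 assignments
value 1/2: 5 assignments
value 1/4: 3 assignments
value 0: 1 assignment
So 9 of the 25 assignments meet the threshold.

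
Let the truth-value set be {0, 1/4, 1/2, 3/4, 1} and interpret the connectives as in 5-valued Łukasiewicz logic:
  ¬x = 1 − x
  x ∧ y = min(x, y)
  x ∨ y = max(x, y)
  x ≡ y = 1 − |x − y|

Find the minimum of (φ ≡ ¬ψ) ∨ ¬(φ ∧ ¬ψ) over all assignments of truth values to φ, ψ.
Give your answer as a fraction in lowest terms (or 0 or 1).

Take φ = 1/2, ψ = 0:
¬ψ = ¬0 = 1
φ ≡ ¬ψ = 1/2 ≡ 1 = 1/2
¬ψ = ¬0 = 1
φ ∧ ¬ψ = 1/2 ∧ 1 = 1/2
¬(φ ∧ ¬ψ) = ¬1/2 = 1/2
(φ ≡ ¬ψ) ∨ ¬(φ ∧ ¬ψ) = 1/2 ∨ 1/2 = 1/2
No assignment yields a value below 1/2, so this is the minimum.

1/2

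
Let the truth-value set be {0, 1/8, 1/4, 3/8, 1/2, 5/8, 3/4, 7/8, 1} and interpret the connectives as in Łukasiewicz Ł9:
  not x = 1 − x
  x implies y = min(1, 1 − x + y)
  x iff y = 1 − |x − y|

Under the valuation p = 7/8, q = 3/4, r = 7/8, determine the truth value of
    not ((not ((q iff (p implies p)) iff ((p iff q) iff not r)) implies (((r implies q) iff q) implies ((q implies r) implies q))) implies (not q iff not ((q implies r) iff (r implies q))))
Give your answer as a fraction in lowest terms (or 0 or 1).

p implies p = 7/8 implies 7/8 = 1
q iff (p implies p) = 3/4 iff 1 = 3/4
p iff q = 7/8 iff 3/4 = 7/8
not r = not 7/8 = 1/8
(p iff q) iff not r = 7/8 iff 1/8 = 1/4
(q iff (p implies p)) iff ((p iff q) iff not r) = 3/4 iff 1/4 = 1/2
not ((q iff (p implies p)) iff ((p iff q) iff not r)) = not 1/2 = 1/2
r implies q = 7/8 implies 3/4 = 7/8
(r implies q) iff q = 7/8 iff 3/4 = 7/8
q implies r = 3/4 implies 7/8 = 1
(q implies r) implies q = 1 implies 3/4 = 3/4
((r implies q) iff q) implies ((q implies r) implies q) = 7/8 implies 3/4 = 7/8
not ((q iff (p implies p)) iff ((p iff q) iff not r)) implies (((r implies q) iff q) implies ((q implies r) implies q)) = 1/2 implies 7/8 = 1
not q = not 3/4 = 1/4
q implies r = 3/4 implies 7/8 = 1
r implies q = 7/8 implies 3/4 = 7/8
(q implies r) iff (r implies q) = 1 iff 7/8 = 7/8
not ((q implies r) iff (r implies q)) = not 7/8 = 1/8
not q iff not ((q implies r) iff (r implies q)) = 1/4 iff 1/8 = 7/8
(not ((q iff (p implies p)) iff ((p iff q) iff not r)) implies (((r implies q) iff q) implies ((q implies r) implies q))) implies (not q iff not ((q implies r) iff (r implies q))) = 1 implies 7/8 = 7/8
not ((not ((q iff (p implies p)) iff ((p iff q) iff not r)) implies (((r implies q) iff q) implies ((q implies r) implies q))) implies (not q iff not ((q implies r) iff (r implies q)))) = not 7/8 = 1/8

1/8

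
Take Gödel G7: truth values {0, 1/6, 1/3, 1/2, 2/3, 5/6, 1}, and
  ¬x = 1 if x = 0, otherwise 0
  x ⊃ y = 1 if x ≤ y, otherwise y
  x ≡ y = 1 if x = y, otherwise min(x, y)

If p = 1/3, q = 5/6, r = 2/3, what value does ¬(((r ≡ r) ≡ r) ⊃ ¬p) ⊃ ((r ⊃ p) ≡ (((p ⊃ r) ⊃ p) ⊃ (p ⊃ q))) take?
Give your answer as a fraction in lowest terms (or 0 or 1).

1/3

r ≡ r = 2/3 ≡ 2/3 = 1
(r ≡ r) ≡ r = 1 ≡ 2/3 = 2/3
¬p = ¬1/3 = 0
((r ≡ r) ≡ r) ⊃ ¬p = 2/3 ⊃ 0 = 0
¬(((r ≡ r) ≡ r) ⊃ ¬p) = ¬0 = 1
r ⊃ p = 2/3 ⊃ 1/3 = 1/3
p ⊃ r = 1/3 ⊃ 2/3 = 1
(p ⊃ r) ⊃ p = 1 ⊃ 1/3 = 1/3
p ⊃ q = 1/3 ⊃ 5/6 = 1
((p ⊃ r) ⊃ p) ⊃ (p ⊃ q) = 1/3 ⊃ 1 = 1
(r ⊃ p) ≡ (((p ⊃ r) ⊃ p) ⊃ (p ⊃ q)) = 1/3 ≡ 1 = 1/3
¬(((r ≡ r) ≡ r) ⊃ ¬p) ⊃ ((r ⊃ p) ≡ (((p ⊃ r) ⊃ p) ⊃ (p ⊃ q))) = 1 ⊃ 1/3 = 1/3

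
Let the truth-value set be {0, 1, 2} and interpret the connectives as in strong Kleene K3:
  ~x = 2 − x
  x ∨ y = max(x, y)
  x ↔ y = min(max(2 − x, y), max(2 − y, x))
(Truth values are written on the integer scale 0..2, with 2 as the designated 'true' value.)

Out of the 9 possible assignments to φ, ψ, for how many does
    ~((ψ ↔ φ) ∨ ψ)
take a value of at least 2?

1

φ = 0, ψ = 0 ↦ 0  <
φ = 0, ψ = 1 ↦ 1  <
φ = 0, ψ = 2 ↦ 0  <
φ = 1, ψ = 0 ↦ 1  <
φ = 1, ψ = 1 ↦ 1  <
φ = 1, ψ = 2 ↦ 0  <
φ = 2, ψ = 0 ↦ 2  ≥
φ = 2, ψ = 1 ↦ 1  <
φ = 2, ψ = 2 ↦ 0  <
So 1 of the 9 assignments meets the threshold.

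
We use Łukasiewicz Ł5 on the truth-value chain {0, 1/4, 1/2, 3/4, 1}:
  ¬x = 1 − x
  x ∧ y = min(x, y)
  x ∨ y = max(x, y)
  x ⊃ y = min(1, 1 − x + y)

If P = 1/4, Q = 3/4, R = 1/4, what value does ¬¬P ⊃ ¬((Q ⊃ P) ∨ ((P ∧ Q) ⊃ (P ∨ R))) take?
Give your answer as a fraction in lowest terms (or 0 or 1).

3/4

¬P = ¬1/4 = 3/4
¬¬P = ¬3/4 = 1/4
Q ⊃ P = 3/4 ⊃ 1/4 = 1/2
P ∧ Q = 1/4 ∧ 3/4 = 1/4
P ∨ R = 1/4 ∨ 1/4 = 1/4
(P ∧ Q) ⊃ (P ∨ R) = 1/4 ⊃ 1/4 = 1
(Q ⊃ P) ∨ ((P ∧ Q) ⊃ (P ∨ R)) = 1/2 ∨ 1 = 1
¬((Q ⊃ P) ∨ ((P ∧ Q) ⊃ (P ∨ R))) = ¬1 = 0
¬¬P ⊃ ¬((Q ⊃ P) ∨ ((P ∧ Q) ⊃ (P ∨ R))) = 1/4 ⊃ 0 = 3/4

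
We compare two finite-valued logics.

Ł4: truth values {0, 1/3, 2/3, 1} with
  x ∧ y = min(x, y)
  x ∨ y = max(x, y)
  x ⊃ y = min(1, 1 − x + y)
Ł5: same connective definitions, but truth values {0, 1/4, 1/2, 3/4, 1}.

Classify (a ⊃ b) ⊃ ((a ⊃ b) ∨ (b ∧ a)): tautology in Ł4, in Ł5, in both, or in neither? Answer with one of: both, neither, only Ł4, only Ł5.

both

In Ł4: every assignment gives 1 — tautology.
In Ł5: every assignment gives 1 — tautology.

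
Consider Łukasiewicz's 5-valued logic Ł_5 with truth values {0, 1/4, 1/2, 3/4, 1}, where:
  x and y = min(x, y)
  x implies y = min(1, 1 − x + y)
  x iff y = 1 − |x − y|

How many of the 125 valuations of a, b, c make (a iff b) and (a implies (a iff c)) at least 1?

value 1: 19 assignments (counts)
value 3/4: 37 assignments
value 1/2: 33 assignments
value 1/4: 22 assignments
value 0: 14 assignments
So 19 of the 125 assignments meet the threshold.

19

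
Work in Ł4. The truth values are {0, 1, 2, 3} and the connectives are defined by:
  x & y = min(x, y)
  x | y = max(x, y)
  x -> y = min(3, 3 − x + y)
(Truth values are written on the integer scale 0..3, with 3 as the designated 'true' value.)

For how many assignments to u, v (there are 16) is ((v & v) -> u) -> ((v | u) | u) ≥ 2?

13

u = 0, v = 0 ↦ 0  <
u = 0, v = 1 ↦ 2  ≥
u = 0, v = 2 ↦ 3  ≥
u = 0, v = 3 ↦ 3  ≥
u = 1, v = 0 ↦ 1  <
u = 1, v = 1 ↦ 1  <
u = 1, v = 2 ↦ 3  ≥
u = 1, v = 3 ↦ 3  ≥
u = 2, v = 0 ↦ 2  ≥
u = 2, v = 1 ↦ 2  ≥
u = 2, v = 2 ↦ 2  ≥
u = 2, v = 3 ↦ 3  ≥
u = 3, v = 0 ↦ 3  ≥
u = 3, v = 1 ↦ 3  ≥
u = 3, v = 2 ↦ 3  ≥
u = 3, v = 3 ↦ 3  ≥
So 13 of the 16 assignments meet the threshold.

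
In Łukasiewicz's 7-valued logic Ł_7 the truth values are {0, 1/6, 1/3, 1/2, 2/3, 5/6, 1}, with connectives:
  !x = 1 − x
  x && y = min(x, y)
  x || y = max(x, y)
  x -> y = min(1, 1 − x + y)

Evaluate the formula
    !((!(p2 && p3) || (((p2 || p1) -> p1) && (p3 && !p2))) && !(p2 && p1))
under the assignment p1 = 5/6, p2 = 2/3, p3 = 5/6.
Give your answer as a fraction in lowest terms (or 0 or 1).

2/3

p2 && p3 = 2/3 && 5/6 = 2/3
!(p2 && p3) = !2/3 = 1/3
p2 || p1 = 2/3 || 5/6 = 5/6
(p2 || p1) -> p1 = 5/6 -> 5/6 = 1
!p2 = !2/3 = 1/3
p3 && !p2 = 5/6 && 1/3 = 1/3
((p2 || p1) -> p1) && (p3 && !p2) = 1 && 1/3 = 1/3
!(p2 && p3) || (((p2 || p1) -> p1) && (p3 && !p2)) = 1/3 || 1/3 = 1/3
p2 && p1 = 2/3 && 5/6 = 2/3
!(p2 && p1) = !2/3 = 1/3
(!(p2 && p3) || (((p2 || p1) -> p1) && (p3 && !p2))) && !(p2 && p1) = 1/3 && 1/3 = 1/3
!((!(p2 && p3) || (((p2 || p1) -> p1) && (p3 && !p2))) && !(p2 && p1)) = !1/3 = 2/3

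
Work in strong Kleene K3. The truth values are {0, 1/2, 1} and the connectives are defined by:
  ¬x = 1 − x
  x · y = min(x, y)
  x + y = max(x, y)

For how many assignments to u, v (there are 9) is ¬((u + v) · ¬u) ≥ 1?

u = 0, v = 0 ↦ 1  ≥
u = 0, v = 1/2 ↦ 1/2  <
u = 0, v = 1 ↦ 0  <
u = 1/2, v = 0 ↦ 1/2  <
u = 1/2, v = 1/2 ↦ 1/2  <
u = 1/2, v = 1 ↦ 1/2  <
u = 1, v = 0 ↦ 1  ≥
u = 1, v = 1/2 ↦ 1  ≥
u = 1, v = 1 ↦ 1  ≥
So 4 of the 9 assignments meet the threshold.

4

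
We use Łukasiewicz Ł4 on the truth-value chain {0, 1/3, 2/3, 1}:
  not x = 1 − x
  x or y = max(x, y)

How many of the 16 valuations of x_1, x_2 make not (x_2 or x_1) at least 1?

x_1 = 0, x_2 = 0 ↦ 1  ≥
x_1 = 0, x_2 = 1/3 ↦ 2/3  <
x_1 = 0, x_2 = 2/3 ↦ 1/3  <
x_1 = 0, x_2 = 1 ↦ 0  <
x_1 = 1/3, x_2 = 0 ↦ 2/3  <
x_1 = 1/3, x_2 = 1/3 ↦ 2/3  <
x_1 = 1/3, x_2 = 2/3 ↦ 1/3  <
x_1 = 1/3, x_2 = 1 ↦ 0  <
x_1 = 2/3, x_2 = 0 ↦ 1/3  <
x_1 = 2/3, x_2 = 1/3 ↦ 1/3  <
x_1 = 2/3, x_2 = 2/3 ↦ 1/3  <
x_1 = 2/3, x_2 = 1 ↦ 0  <
x_1 = 1, x_2 = 0 ↦ 0  <
x_1 = 1, x_2 = 1/3 ↦ 0  <
x_1 = 1, x_2 = 2/3 ↦ 0  <
x_1 = 1, x_2 = 1 ↦ 0  <
So 1 of the 16 assignments meets the threshold.

1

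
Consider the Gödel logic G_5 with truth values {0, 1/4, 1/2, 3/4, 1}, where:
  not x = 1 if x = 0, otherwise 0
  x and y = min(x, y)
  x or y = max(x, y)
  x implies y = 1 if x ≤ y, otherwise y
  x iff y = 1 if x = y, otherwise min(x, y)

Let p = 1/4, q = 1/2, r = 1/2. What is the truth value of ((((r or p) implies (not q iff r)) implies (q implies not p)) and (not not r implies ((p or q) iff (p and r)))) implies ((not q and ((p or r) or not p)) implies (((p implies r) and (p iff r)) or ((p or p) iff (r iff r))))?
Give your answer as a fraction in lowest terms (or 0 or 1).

1

r or p = 1/2 or 1/4 = 1/2
not q = not 1/2 = 0
not q iff r = 0 iff 1/2 = 0
(r or p) implies (not q iff r) = 1/2 implies 0 = 0
not p = not 1/4 = 0
q implies not p = 1/2 implies 0 = 0
((r or p) implies (not q iff r)) implies (q implies not p) = 0 implies 0 = 1
not r = not 1/2 = 0
not not r = not 0 = 1
p or q = 1/4 or 1/2 = 1/2
p and r = 1/4 and 1/2 = 1/4
(p or q) iff (p and r) = 1/2 iff 1/4 = 1/4
not not r implies ((p or q) iff (p and r)) = 1 implies 1/4 = 1/4
(((r or p) implies (not q iff r)) implies (q implies not p)) and (not not r implies ((p or q) iff (p and r))) = 1 and 1/4 = 1/4
not q = not 1/2 = 0
p or r = 1/4 or 1/2 = 1/2
not p = not 1/4 = 0
(p or r) or not p = 1/2 or 0 = 1/2
not q and ((p or r) or not p) = 0 and 1/2 = 0
p implies r = 1/4 implies 1/2 = 1
p iff r = 1/4 iff 1/2 = 1/4
(p implies r) and (p iff r) = 1 and 1/4 = 1/4
p or p = 1/4 or 1/4 = 1/4
r iff r = 1/2 iff 1/2 = 1
(p or p) iff (r iff r) = 1/4 iff 1 = 1/4
((p implies r) and (p iff r)) or ((p or p) iff (r iff r)) = 1/4 or 1/4 = 1/4
(not q and ((p or r) or not p)) implies (((p implies r) and (p iff r)) or ((p or p) iff (r iff r))) = 0 implies 1/4 = 1
((((r or p) implies (not q iff r)) implies (q implies not p)) and (not not r implies ((p or q) iff (p and r)))) implies ((not q and ((p or r) or not p)) implies (((p implies r) and (p iff r)) or ((p or p) iff (r iff r)))) = 1/4 implies 1 = 1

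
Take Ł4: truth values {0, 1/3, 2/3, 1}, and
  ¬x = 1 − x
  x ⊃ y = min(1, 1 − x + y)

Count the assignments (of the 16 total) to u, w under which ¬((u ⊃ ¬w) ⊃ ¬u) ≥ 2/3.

u = 0, w = 0 ↦ 0  <
u = 0, w = 1/3 ↦ 0  <
u = 0, w = 2/3 ↦ 0  <
u = 0, w = 1 ↦ 0  <
u = 1/3, w = 0 ↦ 1/3  <
u = 1/3, w = 1/3 ↦ 1/3  <
u = 1/3, w = 2/3 ↦ 1/3  <
u = 1/3, w = 1 ↦ 0  <
u = 2/3, w = 0 ↦ 2/3  ≥
u = 2/3, w = 1/3 ↦ 2/3  ≥
u = 2/3, w = 2/3 ↦ 1/3  <
u = 2/3, w = 1 ↦ 0  <
u = 1, w = 0 ↦ 1  ≥
u = 1, w = 1/3 ↦ 2/3  ≥
u = 1, w = 2/3 ↦ 1/3  <
u = 1, w = 1 ↦ 0  <
So 4 of the 16 assignments meet the threshold.

4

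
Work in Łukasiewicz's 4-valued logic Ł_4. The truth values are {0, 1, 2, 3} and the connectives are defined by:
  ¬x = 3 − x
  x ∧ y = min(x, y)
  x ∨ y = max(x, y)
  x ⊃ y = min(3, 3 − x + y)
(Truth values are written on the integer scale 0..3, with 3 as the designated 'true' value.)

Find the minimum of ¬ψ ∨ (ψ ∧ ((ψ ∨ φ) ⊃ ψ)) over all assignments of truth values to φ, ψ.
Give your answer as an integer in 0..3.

Take φ = 0, ψ = 1:
¬ψ = ¬1 = 2
ψ ∨ φ = 1 ∨ 0 = 1
(ψ ∨ φ) ⊃ ψ = 1 ⊃ 1 = 3
ψ ∧ ((ψ ∨ φ) ⊃ ψ) = 1 ∧ 3 = 1
¬ψ ∨ (ψ ∧ ((ψ ∨ φ) ⊃ ψ)) = 2 ∨ 1 = 2
No assignment yields a value below 2, so this is the minimum.

2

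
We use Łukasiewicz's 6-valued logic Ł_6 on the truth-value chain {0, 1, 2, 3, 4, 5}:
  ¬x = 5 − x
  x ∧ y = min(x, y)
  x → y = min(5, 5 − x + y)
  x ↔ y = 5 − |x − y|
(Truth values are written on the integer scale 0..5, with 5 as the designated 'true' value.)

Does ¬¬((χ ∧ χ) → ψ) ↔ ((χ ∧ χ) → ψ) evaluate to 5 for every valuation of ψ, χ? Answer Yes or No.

Yes

At ψ = 4, χ = 4, for instance:
χ ∧ χ = 4 ∧ 4 = 4
(χ ∧ χ) → ψ = 4 → 4 = 5
¬((χ ∧ χ) → ψ) = ¬5 = 0
¬¬((χ ∧ χ) → ψ) = ¬0 = 5
¬¬((χ ∧ χ) → ψ) ↔ ((χ ∧ χ) → ψ) = 5 ↔ 5 = 5
and checking the remaining 35 assignments likewise gives ≥ 5 in every case.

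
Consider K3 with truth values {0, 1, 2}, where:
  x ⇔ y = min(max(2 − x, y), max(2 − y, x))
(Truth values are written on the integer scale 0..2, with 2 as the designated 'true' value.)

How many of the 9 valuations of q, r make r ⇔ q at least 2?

q = 0, r = 0 ↦ 2  ≥
q = 0, r = 1 ↦ 1  <
q = 0, r = 2 ↦ 0  <
q = 1, r = 0 ↦ 1  <
q = 1, r = 1 ↦ 1  <
q = 1, r = 2 ↦ 1  <
q = 2, r = 0 ↦ 0  <
q = 2, r = 1 ↦ 1  <
q = 2, r = 2 ↦ 2  ≥
So 2 of the 9 assignments meet the threshold.

2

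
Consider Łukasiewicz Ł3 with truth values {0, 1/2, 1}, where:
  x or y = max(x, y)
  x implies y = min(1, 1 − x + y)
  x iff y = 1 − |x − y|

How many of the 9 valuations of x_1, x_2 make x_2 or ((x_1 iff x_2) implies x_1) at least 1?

x_1 = 0, x_2 = 0 ↦ 0  <
x_1 = 0, x_2 = 1/2 ↦ 1/2  <
x_1 = 0, x_2 = 1 ↦ 1  ≥
x_1 = 1/2, x_2 = 0 ↦ 1  ≥
x_1 = 1/2, x_2 = 1/2 ↦ 1/2  <
x_1 = 1/2, x_2 = 1 ↦ 1  ≥
x_1 = 1, x_2 = 0 ↦ 1  ≥
x_1 = 1, x_2 = 1/2 ↦ 1  ≥
x_1 = 1, x_2 = 1 ↦ 1  ≥
So 6 of the 9 assignments meet the threshold.

6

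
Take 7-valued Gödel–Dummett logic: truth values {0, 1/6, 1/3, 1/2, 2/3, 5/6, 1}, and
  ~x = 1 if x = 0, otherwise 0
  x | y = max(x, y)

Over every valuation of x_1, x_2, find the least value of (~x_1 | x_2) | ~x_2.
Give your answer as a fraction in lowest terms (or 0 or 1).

Take x_1 = 1/6, x_2 = 1/6:
~x_1 = ~1/6 = 0
~x_1 | x_2 = 0 | 1/6 = 1/6
~x_2 = ~1/6 = 0
(~x_1 | x_2) | ~x_2 = 1/6 | 0 = 1/6
No assignment yields a value below 1/6, so this is the minimum.

1/6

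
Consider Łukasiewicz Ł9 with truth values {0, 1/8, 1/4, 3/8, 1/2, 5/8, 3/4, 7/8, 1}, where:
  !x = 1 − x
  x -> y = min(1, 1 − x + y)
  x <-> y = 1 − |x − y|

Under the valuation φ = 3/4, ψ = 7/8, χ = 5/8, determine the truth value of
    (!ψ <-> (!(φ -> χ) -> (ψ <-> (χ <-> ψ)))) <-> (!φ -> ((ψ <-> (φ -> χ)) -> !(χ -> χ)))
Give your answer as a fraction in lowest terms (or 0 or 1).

!ψ = !7/8 = 1/8
φ -> χ = 3/4 -> 5/8 = 7/8
!(φ -> χ) = !7/8 = 1/8
χ <-> ψ = 5/8 <-> 7/8 = 3/4
ψ <-> (χ <-> ψ) = 7/8 <-> 3/4 = 7/8
!(φ -> χ) -> (ψ <-> (χ <-> ψ)) = 1/8 -> 7/8 = 1
!ψ <-> (!(φ -> χ) -> (ψ <-> (χ <-> ψ))) = 1/8 <-> 1 = 1/8
!φ = !3/4 = 1/4
φ -> χ = 3/4 -> 5/8 = 7/8
ψ <-> (φ -> χ) = 7/8 <-> 7/8 = 1
χ -> χ = 5/8 -> 5/8 = 1
!(χ -> χ) = !1 = 0
(ψ <-> (φ -> χ)) -> !(χ -> χ) = 1 -> 0 = 0
!φ -> ((ψ <-> (φ -> χ)) -> !(χ -> χ)) = 1/4 -> 0 = 3/4
(!ψ <-> (!(φ -> χ) -> (ψ <-> (χ <-> ψ)))) <-> (!φ -> ((ψ <-> (φ -> χ)) -> !(χ -> χ))) = 1/8 <-> 3/4 = 3/8

3/8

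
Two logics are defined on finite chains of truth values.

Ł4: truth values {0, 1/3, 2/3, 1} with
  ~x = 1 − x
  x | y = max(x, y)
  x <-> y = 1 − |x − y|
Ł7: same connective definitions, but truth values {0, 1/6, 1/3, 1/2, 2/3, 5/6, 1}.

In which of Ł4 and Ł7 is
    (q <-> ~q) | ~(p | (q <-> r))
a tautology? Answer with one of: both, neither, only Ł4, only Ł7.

In Ł4: at p = 0, q = 0, r = 0 the value is 0 — not a tautology.
In Ł7: at p = 0, q = 0, r = 0 the value is 0 — not a tautology.

neither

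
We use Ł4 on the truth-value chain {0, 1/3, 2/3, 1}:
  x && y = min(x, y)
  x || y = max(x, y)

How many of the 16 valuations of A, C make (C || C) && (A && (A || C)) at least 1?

A = 0, C = 0 ↦ 0  <
A = 0, C = 1/3 ↦ 0  <
A = 0, C = 2/3 ↦ 0  <
A = 0, C = 1 ↦ 0  <
A = 1/3, C = 0 ↦ 0  <
A = 1/3, C = 1/3 ↦ 1/3  <
A = 1/3, C = 2/3 ↦ 1/3  <
A = 1/3, C = 1 ↦ 1/3  <
A = 2/3, C = 0 ↦ 0  <
A = 2/3, C = 1/3 ↦ 1/3  <
A = 2/3, C = 2/3 ↦ 2/3  <
A = 2/3, C = 1 ↦ 2/3  <
A = 1, C = 0 ↦ 0  <
A = 1, C = 1/3 ↦ 1/3  <
A = 1, C = 2/3 ↦ 2/3  <
A = 1, C = 1 ↦ 1  ≥
So 1 of the 16 assignments meets the threshold.

1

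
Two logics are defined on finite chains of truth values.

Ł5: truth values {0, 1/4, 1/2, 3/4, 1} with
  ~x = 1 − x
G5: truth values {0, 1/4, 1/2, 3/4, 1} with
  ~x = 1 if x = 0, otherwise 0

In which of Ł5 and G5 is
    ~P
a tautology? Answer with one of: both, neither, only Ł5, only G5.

In Ł5: at P = 1/4 the value is 3/4 — not a tautology.
In G5: at P = 1/4 the value is 0 — not a tautology.

neither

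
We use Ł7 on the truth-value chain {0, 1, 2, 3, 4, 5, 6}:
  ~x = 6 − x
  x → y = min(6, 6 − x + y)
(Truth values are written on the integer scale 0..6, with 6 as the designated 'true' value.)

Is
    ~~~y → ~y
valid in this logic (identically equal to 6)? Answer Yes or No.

y = 0 ↦ 6
y = 1 ↦ 6
y = 2 ↦ 6
y = 3 ↦ 6
y = 4 ↦ 6
y = 5 ↦ 6
y = 6 ↦ 6
Every assignment gives a value ≥ 6.

Yes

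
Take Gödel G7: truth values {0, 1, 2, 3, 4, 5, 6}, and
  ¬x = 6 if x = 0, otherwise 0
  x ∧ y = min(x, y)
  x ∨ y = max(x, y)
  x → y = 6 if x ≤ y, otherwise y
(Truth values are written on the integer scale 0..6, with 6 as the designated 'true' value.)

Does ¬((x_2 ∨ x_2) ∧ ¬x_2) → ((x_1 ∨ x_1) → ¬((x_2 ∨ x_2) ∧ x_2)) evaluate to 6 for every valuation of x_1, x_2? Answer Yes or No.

Counterexample: take x_1 = 1, x_2 = 1.
x_2 ∨ x_2 = 1 ∨ 1 = 1
¬x_2 = ¬1 = 0
(x_2 ∨ x_2) ∧ ¬x_2 = 1 ∧ 0 = 0
¬((x_2 ∨ x_2) ∧ ¬x_2) = ¬0 = 6
x_1 ∨ x_1 = 1 ∨ 1 = 1
x_2 ∨ x_2 = 1 ∨ 1 = 1
(x_2 ∨ x_2) ∧ x_2 = 1 ∧ 1 = 1
¬((x_2 ∨ x_2) ∧ x_2) = ¬1 = 0
(x_1 ∨ x_1) → ¬((x_2 ∨ x_2) ∧ x_2) = 1 → 0 = 0
¬((x_2 ∨ x_2) ∧ ¬x_2) → ((x_1 ∨ x_1) → ¬((x_2 ∨ x_2) ∧ x_2)) = 6 → 0 = 0
This gives 0 ≠ 6.

No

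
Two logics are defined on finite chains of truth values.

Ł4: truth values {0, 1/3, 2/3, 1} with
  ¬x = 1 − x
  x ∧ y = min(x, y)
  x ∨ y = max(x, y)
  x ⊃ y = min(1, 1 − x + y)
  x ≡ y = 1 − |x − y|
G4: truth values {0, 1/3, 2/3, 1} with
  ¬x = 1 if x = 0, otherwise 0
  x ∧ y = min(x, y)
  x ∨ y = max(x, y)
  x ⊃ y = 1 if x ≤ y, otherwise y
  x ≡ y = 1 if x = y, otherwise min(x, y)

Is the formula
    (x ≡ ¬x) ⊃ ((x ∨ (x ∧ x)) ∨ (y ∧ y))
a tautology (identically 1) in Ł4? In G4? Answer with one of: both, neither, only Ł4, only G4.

In Ł4: at x = 1/3, y = 0 the value is 2/3 — not a tautology.
In G4: every assignment gives 1 — tautology.

only G4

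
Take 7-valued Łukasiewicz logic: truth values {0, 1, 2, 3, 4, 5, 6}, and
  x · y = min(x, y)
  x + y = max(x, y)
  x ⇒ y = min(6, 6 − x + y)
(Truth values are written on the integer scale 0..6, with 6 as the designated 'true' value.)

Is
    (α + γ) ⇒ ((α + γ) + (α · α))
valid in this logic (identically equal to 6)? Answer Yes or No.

Yes

At α = 6, γ = 4, for instance:
α + γ = 6 + 4 = 6
α · α = 6 · 6 = 6
(α + γ) + (α · α) = 6 + 6 = 6
(α + γ) ⇒ ((α + γ) + (α · α)) = 6 ⇒ 6 = 6
and checking the remaining 48 assignments likewise gives ≥ 6 in every case.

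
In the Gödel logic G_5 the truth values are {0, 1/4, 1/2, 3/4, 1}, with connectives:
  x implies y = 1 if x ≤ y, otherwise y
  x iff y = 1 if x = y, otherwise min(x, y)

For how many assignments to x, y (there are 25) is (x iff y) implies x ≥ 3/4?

22

value 1: 21 assignments (counts)
value 3/4: 1 assignment (counts)
value 1/2: 1 assignment
value 1/4: 1 assignment
value 0: 1 assignment
So 22 of the 25 assignments meet the threshold.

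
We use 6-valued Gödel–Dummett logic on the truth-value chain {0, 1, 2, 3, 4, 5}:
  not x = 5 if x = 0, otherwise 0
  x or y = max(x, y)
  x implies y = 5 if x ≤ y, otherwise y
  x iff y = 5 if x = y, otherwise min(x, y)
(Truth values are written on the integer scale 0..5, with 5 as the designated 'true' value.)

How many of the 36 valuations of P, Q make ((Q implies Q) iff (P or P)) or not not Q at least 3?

33

value 5: 31 assignments (counts)
value 4: 1 assignment (counts)
value 3: 1 assignment (counts)
value 2: 1 assignment
value 1: 1 assignment
value 0: 1 assignment
So 33 of the 36 assignments meet the threshold.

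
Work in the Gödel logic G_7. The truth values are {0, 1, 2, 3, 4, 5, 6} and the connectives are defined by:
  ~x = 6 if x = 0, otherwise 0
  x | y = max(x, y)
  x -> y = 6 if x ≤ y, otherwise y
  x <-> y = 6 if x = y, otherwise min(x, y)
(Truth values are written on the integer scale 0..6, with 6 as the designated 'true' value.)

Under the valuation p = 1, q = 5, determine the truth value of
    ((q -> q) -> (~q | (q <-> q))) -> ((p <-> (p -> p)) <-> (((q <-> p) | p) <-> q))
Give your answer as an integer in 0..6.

q -> q = 5 -> 5 = 6
~q = ~5 = 0
q <-> q = 5 <-> 5 = 6
~q | (q <-> q) = 0 | 6 = 6
(q -> q) -> (~q | (q <-> q)) = 6 -> 6 = 6
p -> p = 1 -> 1 = 6
p <-> (p -> p) = 1 <-> 6 = 1
q <-> p = 5 <-> 1 = 1
(q <-> p) | p = 1 | 1 = 1
((q <-> p) | p) <-> q = 1 <-> 5 = 1
(p <-> (p -> p)) <-> (((q <-> p) | p) <-> q) = 1 <-> 1 = 6
((q -> q) -> (~q | (q <-> q))) -> ((p <-> (p -> p)) <-> (((q <-> p) | p) <-> q)) = 6 -> 6 = 6

6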